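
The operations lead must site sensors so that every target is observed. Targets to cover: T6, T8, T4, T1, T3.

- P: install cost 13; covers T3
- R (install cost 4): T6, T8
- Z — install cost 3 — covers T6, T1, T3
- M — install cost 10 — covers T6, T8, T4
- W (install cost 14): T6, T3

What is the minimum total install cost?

13

Choose Z and M: together they cover T6, T8, T4, T1, T3 — every target.
Total install cost: 3 + 10 = 13.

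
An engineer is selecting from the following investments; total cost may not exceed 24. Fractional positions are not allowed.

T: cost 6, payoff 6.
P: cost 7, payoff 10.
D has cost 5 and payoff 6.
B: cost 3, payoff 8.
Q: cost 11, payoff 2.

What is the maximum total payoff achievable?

30

Allowing fractional choices, the relaxed optimum would be about 30.5, but investments are indivisible.
T + P + D + B: cost 6 + 7 + 5 + 3 = 21 ≤ 24, payoff 6 + 10 + 6 + 8 = 30.
T + P + B: cost 6 + 7 + 3 = 16 ≤ 24, payoff 6 + 10 + 8 = 24.
P + D + B: cost 7 + 5 + 3 = 15 ≤ 24, payoff 10 + 6 + 8 = 24.
Best is T, P, D, and B with total payoff 30.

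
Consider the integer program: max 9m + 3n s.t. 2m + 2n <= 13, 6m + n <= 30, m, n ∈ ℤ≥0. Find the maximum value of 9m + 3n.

45

The continuous relaxation peaks at (4.7, 1.8) with value 47.70; rounding to a feasible lattice point costs some objective.
(m,n)=(5,0): 2·5+2·0=10≤13, 6·5+1·0=30≤30, objective 45.
(m,n)=(4,2): 2·4+2·2=12≤13, 6·4+1·2=26≤30, objective 42.
The best lattice point is (5,0), giving 45.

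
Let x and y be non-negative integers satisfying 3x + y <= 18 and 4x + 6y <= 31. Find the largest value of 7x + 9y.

The continuous relaxation peaks at (5.5, 1.5) with value 52.00; rounding to a feasible lattice point costs some objective.
(x,y)=(3,3): 3·3+1·3=12≤18, 4·3+6·3=30≤31, objective 48.
(x,y)=(4,2): 3·4+1·2=14≤18, 4·4+6·2=28≤31, objective 46.
(x,y)=(5,1): 3·5+1·1=16≤18, 4·5+6·1=26≤31, objective 44.
No feasible integer point exceeds 48.

48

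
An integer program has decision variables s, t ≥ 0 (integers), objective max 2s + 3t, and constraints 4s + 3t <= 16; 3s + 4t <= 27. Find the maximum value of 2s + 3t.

(s,t)=(0,5): 4·0+3·5=15≤16, 3·0+4·5=20≤27, objective 15.
(s,t)=(1,4): 4·1+3·4=16≤16, 3·1+4·4=19≤27, objective 14.
(s,t)=(0,4): 4·0+3·4=12≤16, 3·0+4·4=16≤27, objective 12.
Maximum is 15 at (s,t)=(0,5).

15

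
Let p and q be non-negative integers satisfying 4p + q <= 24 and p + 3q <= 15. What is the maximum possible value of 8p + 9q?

67

Relaxing integrality, the LP optimum is 70.91 at (p,q) = (5.18, 3.27), which is not an integer point.
(p,q)=(5,3): 4·5+1·3=23≤24, 1·5+3·3=14≤15, objective 67.
(p,q)=(4,3): 4·4+1·3=19≤24, 1·4+3·3=13≤15, objective 59.
(p,q)=(5,2): 4·5+1·2=22≤24, 1·5+3·2=11≤15, objective 58.
(p,q)=(4,2): 4·4+1·2=18≤24, 1·4+3·2=10≤15, objective 50.
The best lattice point is (5,3), giving 67.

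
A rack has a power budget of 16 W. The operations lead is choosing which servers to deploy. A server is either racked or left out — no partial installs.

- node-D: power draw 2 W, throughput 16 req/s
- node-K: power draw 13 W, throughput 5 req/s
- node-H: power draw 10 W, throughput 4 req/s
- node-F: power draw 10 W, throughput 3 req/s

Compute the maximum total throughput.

21

This is an integer program with binary decision variables.
Take node-D and node-K: power draw 2 + 13 = 15 ≤ 16, throughput 16 + 5 = 21.
No other feasible combination does better.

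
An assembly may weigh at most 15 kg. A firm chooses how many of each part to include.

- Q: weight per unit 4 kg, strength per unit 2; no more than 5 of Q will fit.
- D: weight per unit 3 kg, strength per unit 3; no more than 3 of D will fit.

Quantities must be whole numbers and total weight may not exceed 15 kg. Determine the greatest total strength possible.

This is a bounded integer knapsack.
Take 1×Q and 3×D: weight 13 ≤ 15, strength 1·2 + 3·3 = 11.
D has the best ratio (3/3) and is taken to its limit of 3; remaining capacity is filled optimally with the others.

11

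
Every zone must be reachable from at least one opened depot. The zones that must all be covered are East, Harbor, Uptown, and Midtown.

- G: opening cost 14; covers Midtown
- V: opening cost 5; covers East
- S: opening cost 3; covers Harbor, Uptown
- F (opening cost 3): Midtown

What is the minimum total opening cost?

11

Choose V, S, and F: together they cover East, Harbor, Uptown, Midtown — every zone.
Total opening cost: 5 + 3 + 3 = 11.
No cover costs less than 11.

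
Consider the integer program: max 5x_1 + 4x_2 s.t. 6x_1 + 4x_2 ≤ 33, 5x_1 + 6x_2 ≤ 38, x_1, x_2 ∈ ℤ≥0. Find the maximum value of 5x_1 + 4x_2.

The continuous relaxation peaks at (2.88, 3.94) with value 30.12; rounding to a feasible lattice point costs some objective.
(x_1,x_2)=(4,2): 6·4+4·2=32≤33, 5·4+6·2=32≤38, objective 28.
(x_1,x_2)=(3,3): 6·3+4·3=30≤33, 5·3+6·3=33≤38, objective 27.
(x_1,x_2)=(2,4): 6·2+4·4=28≤33, 5·2+6·4=34≤38, objective 26.
No feasible integer point exceeds 28.

28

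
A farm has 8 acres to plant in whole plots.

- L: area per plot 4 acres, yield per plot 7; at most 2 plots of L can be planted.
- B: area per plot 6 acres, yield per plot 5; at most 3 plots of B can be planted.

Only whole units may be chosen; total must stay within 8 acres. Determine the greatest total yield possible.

L has the best ratio (7/4); taking only L gives at most 2×7 = 14 (stopped by the area limit).
Optimal: 2×L: area 8 ≤ 8, yield 2·7 = 14.

14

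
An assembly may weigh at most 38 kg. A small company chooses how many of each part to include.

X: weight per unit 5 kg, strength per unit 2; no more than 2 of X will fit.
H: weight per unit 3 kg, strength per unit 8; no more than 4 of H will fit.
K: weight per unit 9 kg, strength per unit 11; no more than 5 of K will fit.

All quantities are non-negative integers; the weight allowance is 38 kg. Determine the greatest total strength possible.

1×X, 4×H, and 2×K: weight 35 ≤ 38, strength 1·2 + 4·8 + 2·11 = 56.
3×H and 3×K: weight 36 ≤ 38, strength 3·8 + 3·11 = 57.
Best is 57.

57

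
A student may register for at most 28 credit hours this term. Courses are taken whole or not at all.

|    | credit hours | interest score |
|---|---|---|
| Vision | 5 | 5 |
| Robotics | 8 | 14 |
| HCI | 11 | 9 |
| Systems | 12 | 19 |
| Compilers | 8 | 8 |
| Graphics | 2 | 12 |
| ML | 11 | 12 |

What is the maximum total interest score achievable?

This is a 0-1 knapsack instance.
Robotics + Systems + Graphics: credit hours 8 + 12 + 2 = 22 ≤ 28, interest score 14 + 19 + 12 = 45.
Vision + Robotics + Systems + Graphics: credit hours 5 + 8 + 12 + 2 = 27 ≤ 28, interest score 5 + 14 + 19 + 12 = 50.
Vision + Systems + Compilers + Graphics: credit hours 5 + 12 + 8 + 2 = 27 ≤ 28, interest score 5 + 19 + 8 + 12 = 44.
Best is Vision, Robotics, Systems, and Graphics with total interest score 50.

50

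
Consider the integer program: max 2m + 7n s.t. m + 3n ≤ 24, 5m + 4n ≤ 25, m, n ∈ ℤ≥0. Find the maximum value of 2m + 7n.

42

The continuous relaxation peaks at (0, 6.25) with value 43.75; rounding to a feasible lattice point costs some objective.
(m,n)=(0,6): 1·0+3·6=18≤24, 5·0+4·6=24≤25, objective 42.
(m,n)=(1,5): 1·1+3·5=16≤24, 5·1+4·5=25≤25, objective 37.
(m,n)=(0,5): 1·0+3·5=15≤24, 5·0+4·5=20≤25, objective 35.
Maximum is 42 at (m,n)=(0,6).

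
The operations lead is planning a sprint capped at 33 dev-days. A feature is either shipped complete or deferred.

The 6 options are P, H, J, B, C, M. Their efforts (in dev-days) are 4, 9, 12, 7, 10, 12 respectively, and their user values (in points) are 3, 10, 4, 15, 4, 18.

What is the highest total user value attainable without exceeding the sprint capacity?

Allowing fractional choices, the relaxed optimum would be about 46.4, but features are indivisible.
H + B + M: effort 9 + 7 + 12 = 28 ≤ 33, user value 10 + 15 + 18 = 43.
P + H + B + M: effort 4 + 9 + 7 + 12 = 32 ≤ 33, user value 3 + 10 + 15 + 18 = 46.
Best is P, H, B, and M with total user value 46.

46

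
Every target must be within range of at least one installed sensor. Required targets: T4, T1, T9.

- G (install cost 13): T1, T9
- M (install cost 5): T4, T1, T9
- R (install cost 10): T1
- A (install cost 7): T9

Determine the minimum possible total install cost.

5

M alone covers T4, T1, T9 — every target.
Total install cost: 5.
No cover costs less than 5.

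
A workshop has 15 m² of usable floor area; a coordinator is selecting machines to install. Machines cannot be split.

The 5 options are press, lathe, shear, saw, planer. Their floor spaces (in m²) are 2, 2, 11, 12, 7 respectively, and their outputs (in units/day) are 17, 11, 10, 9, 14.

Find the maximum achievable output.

Take press, lathe, and planer: floor space 2 + 2 + 7 = 11 ≤ 15, output 17 + 11 + 14 = 42.
No other feasible combination does better.

42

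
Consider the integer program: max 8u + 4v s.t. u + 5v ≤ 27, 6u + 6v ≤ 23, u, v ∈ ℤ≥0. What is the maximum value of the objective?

24

(u,v)=(3,0): 1·3+5·0=3≤27, 6·3+6·0=18≤23, objective 24.
(u,v)=(2,1): 1·2+5·1=7≤27, 6·2+6·1=18≤23, objective 20.
The best lattice point is (3,0), giving 24.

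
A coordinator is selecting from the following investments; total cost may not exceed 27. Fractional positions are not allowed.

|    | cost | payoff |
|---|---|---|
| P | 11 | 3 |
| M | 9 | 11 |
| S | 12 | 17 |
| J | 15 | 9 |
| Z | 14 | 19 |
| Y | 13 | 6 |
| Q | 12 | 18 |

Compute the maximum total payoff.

Take Z and Q: cost 14 + 12 = 26 ≤ 27, payoff 19 + 18 = 37.
No other feasible combination does better.

37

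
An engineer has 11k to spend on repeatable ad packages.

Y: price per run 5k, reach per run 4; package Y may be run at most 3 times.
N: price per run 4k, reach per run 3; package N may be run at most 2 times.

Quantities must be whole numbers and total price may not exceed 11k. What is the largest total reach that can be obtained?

8

This is a bounded integer knapsack.
2×Y: price 10 ≤ 11, reach 2·4 = 8.
1×Y and 1×N: price 9 ≤ 11, reach 1·4 + 1·3 = 7.
Best is 8.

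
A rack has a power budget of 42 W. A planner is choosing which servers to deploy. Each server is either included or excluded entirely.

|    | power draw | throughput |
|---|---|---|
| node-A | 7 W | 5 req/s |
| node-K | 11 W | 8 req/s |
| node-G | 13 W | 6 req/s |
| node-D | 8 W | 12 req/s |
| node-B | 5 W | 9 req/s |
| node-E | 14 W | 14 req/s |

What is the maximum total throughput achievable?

This is an integer program with binary decision variables.
Allowing fractional choices, the relaxed optimum would be about 45.9, but servers are indivisible.
node-G + node-D + node-B + node-E: power draw 13 + 8 + 5 + 14 = 40 ≤ 42, throughput 6 + 12 + 9 + 14 = 41.
node-K + node-D + node-B + node-E: power draw 11 + 8 + 5 + 14 = 38 ≤ 42, throughput 8 + 12 + 9 + 14 = 43.
node-A + node-D + node-B + node-E: power draw 7 + 8 + 5 + 14 = 34 ≤ 42, throughput 5 + 12 + 9 + 14 = 40.
Best is node-K, node-D, node-B, and node-E with total throughput 43.

43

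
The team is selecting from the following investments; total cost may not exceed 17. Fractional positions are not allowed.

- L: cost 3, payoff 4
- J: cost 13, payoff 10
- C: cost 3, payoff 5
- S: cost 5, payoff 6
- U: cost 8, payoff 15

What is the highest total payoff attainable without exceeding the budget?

Take C, S, and U: cost 3 + 5 + 8 = 16 ≤ 17, payoff 5 + 6 + 15 = 26.
No other feasible combination does better.

26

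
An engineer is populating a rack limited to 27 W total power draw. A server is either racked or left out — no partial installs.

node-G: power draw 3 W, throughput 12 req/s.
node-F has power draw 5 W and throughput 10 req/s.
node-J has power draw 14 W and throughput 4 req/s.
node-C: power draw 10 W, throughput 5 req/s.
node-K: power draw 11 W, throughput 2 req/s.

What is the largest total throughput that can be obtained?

27

node-G + node-F + node-C: power draw 3 + 5 + 10 = 18 ≤ 27, throughput 12 + 10 + 5 = 27.
node-G + node-F + node-K: power draw 3 + 5 + 11 = 19 ≤ 27, throughput 12 + 10 + 2 = 24.
node-G + node-F + node-J: power draw 3 + 5 + 14 = 22 ≤ 27, throughput 12 + 10 + 4 = 26.
Best is node-G, node-F, and node-C with total throughput 27.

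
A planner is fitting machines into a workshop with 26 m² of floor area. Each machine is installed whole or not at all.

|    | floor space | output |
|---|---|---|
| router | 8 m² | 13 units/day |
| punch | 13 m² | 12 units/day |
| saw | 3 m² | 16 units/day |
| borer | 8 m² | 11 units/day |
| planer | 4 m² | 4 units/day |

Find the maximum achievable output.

44

router + saw + borer + planer: floor space 8 + 3 + 8 + 4 = 23 ≤ 26, output 13 + 16 + 11 + 4 = 44.
router + punch + saw: floor space 8 + 13 + 3 = 24 ≤ 26, output 13 + 12 + 16 = 41.
Best is router, saw, borer, and planer with total output 44.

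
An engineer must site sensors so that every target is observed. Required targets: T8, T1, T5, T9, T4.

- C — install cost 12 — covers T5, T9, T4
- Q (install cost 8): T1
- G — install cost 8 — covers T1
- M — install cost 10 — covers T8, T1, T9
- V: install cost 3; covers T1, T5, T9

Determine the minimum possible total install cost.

22

The greedy cost-per-new-target heuristic would pick V, M, and C for 25, but a cheaper cover exists.
Choose C and M: together they cover T8, T1, T5, T9, T4 — every target.
Total install cost: 12 + 10 = 22.
No cover costs less than 22.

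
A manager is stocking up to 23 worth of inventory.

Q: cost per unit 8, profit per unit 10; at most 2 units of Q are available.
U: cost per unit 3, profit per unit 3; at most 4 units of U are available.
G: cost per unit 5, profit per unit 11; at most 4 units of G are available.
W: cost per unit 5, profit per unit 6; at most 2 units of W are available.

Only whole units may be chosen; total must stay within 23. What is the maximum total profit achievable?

47

G has the best ratio (11/5); taking only G gives at most 4×11 = 44 (stopped by the cost limit).
Mixing does better — 1×U and 4×G: cost 23 ≤ 23, profit 1·3 + 4·11 = 47.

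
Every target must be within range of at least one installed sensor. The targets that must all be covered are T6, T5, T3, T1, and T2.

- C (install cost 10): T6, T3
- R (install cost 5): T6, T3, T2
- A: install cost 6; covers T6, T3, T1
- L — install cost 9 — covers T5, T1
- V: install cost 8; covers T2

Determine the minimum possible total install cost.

Choose R and L: together they cover T6, T5, T3, T1, T2 — every target.
Total install cost: 5 + 9 = 14.

14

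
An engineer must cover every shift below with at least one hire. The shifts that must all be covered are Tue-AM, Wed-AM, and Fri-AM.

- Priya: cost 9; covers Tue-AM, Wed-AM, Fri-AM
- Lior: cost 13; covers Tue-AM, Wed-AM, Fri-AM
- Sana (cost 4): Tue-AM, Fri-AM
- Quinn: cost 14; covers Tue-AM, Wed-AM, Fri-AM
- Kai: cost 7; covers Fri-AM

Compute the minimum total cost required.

9

The greedy cost-per-new-shift heuristic would pick Sana and Priya for 13, but a cheaper cover exists.
Priya alone covers Tue-AM, Wed-AM, Fri-AM — every shift.
Total cost: 9.
No cover costs less than 9.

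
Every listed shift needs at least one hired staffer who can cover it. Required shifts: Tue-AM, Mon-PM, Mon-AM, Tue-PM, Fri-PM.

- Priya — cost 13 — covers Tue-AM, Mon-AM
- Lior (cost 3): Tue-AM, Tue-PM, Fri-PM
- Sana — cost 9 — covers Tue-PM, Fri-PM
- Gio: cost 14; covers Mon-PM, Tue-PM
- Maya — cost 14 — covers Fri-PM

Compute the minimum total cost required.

This is a weighted set-cover instance.
Choose Priya, Lior, and Gio: together they cover Tue-AM, Mon-PM, Mon-AM, Tue-PM, Fri-PM — every shift.
Total cost: 13 + 3 + 14 = 30.

30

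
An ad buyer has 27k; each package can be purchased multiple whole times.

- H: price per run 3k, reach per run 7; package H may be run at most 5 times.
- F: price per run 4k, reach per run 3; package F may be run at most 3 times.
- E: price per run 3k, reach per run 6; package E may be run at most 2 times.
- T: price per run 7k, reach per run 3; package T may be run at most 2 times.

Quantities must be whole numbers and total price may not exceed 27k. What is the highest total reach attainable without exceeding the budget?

50

5×H, 1×F, and 2×E: price 25 ≤ 27, reach 5·7 + 1·3 + 2·6 = 50.
5×H and 2×E: price 21 ≤ 27, reach 5·7 + 2·6 = 47.
Best is 50.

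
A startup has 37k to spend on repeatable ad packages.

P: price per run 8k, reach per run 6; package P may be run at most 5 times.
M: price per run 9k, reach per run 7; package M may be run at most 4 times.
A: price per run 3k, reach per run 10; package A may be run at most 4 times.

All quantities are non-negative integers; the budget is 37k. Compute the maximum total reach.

59

A has the best ratio (10/3); taking only A gives at most 4×10 = 40 (stopped by the supply cap of 4).
Mixing does better — 2×P, 1×M, and 4×A: price 37 ≤ 37, reach 2·6 + 1·7 + 4·10 = 59.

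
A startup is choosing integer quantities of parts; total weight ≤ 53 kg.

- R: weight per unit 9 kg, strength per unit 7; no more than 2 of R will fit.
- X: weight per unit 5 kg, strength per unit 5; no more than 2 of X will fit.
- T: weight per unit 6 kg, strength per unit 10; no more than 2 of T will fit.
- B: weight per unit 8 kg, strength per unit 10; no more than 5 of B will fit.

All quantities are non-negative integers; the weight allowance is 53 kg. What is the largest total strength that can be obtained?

70

This is a bounded integer knapsack.
2×T and 5×B: weight 52 ≤ 53, strength 2·10 + 5·10 = 70.
1×R, 2×T, and 4×B: weight 53 ≤ 53, strength 1·7 + 2·10 + 4·10 = 67.
Best is 70.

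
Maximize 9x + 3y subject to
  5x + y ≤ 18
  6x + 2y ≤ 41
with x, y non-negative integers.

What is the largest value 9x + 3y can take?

(x,y)=(0,18): 5·0+1·18=18≤18, 6·0+2·18=36≤41, objective 54.
(x,y)=(0,17): 5·0+1·17=17≤18, 6·0+2·17=34≤41, objective 51.
Maximum is 54 at (x,y)=(0,18).

54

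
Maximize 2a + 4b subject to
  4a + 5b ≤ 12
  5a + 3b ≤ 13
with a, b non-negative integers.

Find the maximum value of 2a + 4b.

Relaxing integrality, the LP optimum is 9.60 at (a,b) = (0, 2.4), which is not an integer point.
(a,b)=(0,2): 4·0+5·2=10≤12, 5·0+3·2=6≤13, objective 8.
(a,b)=(1,1): 4·1+5·1=9≤12, 5·1+3·1=8≤13, objective 6.
The best lattice point is (0,2), giving 8.

8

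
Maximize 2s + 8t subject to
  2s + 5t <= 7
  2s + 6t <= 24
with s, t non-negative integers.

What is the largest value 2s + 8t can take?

Relaxing integrality, the LP optimum is 11.20 at (s,t) = (0, 1.4), which is not an integer point.
(s,t)=(1,1): 2·1+5·1=7≤7, 2·1+6·1=8≤24, objective 10.
(s,t)=(0,1): 2·0+5·1=5≤7, 2·0+6·1=6≤24, objective 8.
(s,t)=(2,0): 2·2+5·0=4≤7, 2·2+6·0=4≤24, objective 4.
No feasible integer point exceeds 10.

10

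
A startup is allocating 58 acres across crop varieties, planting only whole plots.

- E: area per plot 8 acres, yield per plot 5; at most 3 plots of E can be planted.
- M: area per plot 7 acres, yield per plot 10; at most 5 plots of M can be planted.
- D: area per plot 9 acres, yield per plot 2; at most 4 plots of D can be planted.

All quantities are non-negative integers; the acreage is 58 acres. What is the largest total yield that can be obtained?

M has the best ratio (10/7); taking only M gives at most 5×10 = 50 (stopped by the supply cap of 5).
Mixing does better — 2×E and 5×M: area 51 ≤ 58, yield 2·5 + 5·10 = 60.

60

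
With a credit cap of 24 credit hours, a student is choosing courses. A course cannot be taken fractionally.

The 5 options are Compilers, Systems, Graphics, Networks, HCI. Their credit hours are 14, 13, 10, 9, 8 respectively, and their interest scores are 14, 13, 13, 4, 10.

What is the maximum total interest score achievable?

Allowing fractional choices, the relaxed optimum would be about 29.0, but courses are indivisible.
Compilers + Graphics: credit hours 14 + 10 = 24 ≤ 24, interest score 14 + 13 = 27.
Systems + Graphics: credit hours 13 + 10 = 23 ≤ 24, interest score 13 + 13 = 26.
Compilers + HCI: credit hours 14 + 8 = 22 ≤ 24, interest score 14 + 10 = 24.
Best is Compilers and Graphics with total interest score 27.

27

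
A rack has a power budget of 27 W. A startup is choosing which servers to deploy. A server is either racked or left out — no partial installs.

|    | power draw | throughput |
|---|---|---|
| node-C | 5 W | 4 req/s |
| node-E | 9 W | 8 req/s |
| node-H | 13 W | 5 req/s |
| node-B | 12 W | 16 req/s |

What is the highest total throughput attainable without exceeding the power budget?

28

Allowing fractional choices, the relaxed optimum would be about 28.4, but servers are indivisible.
node-C + node-E + node-B: power draw 5 + 9 + 12 = 26 ≤ 27, throughput 4 + 8 + 16 = 28.
node-E + node-B: power draw 9 + 12 = 21 ≤ 27, throughput 8 + 16 = 24.
node-H + node-B: power draw 13 + 12 = 25 ≤ 27, throughput 5 + 16 = 21.
Best is node-C, node-E, and node-B with total throughput 28.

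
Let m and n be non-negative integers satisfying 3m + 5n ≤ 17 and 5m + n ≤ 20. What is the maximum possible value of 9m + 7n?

(m,n)=(4,0): 3·4+5·0=12≤17, 5·4+1·0=20≤20, objective 36.
(m,n)=(3,1): 3·3+5·1=14≤17, 5·3+1·1=16≤20, objective 34.
(m,n)=(2,2): 3·2+5·2=16≤17, 5·2+1·2=12≤20, objective 32.
The best lattice point is (4,0), giving 36.

36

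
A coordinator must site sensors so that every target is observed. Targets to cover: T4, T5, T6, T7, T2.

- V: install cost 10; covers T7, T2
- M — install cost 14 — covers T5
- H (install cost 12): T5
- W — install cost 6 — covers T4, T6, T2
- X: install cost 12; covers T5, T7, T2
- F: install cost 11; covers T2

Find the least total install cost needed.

18

This is a weighted set-cover instance.
Choose W and X: together they cover T4, T5, T6, T7, T2 — every target.
Total install cost: 6 + 12 = 18.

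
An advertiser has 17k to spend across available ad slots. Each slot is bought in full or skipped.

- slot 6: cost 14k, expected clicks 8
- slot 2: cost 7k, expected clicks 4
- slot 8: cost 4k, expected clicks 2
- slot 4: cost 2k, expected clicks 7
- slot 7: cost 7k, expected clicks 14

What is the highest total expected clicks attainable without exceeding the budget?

Treat it as a binary knapsack problem.
slot 2 + slot 4 + slot 7: cost 7 + 2 + 7 = 16 ≤ 17, expected clicks 4 + 7 + 14 = 25.
slot 8 + slot 4 + slot 7: cost 4 + 2 + 7 = 13 ≤ 17, expected clicks 2 + 7 + 14 = 23.
Best is slot 2, slot 4, and slot 7 with total expected clicks 25.

25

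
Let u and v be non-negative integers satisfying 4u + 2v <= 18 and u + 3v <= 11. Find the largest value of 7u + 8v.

38

The continuous relaxation peaks at (3.2, 2.6) with value 43.20; rounding to a feasible lattice point costs some objective.
(u,v)=(2,3): 4·2+2·3=14≤18, 1·2+3·3=11≤11, objective 38.
(u,v)=(3,2): 4·3+2·2=16≤18, 1·3+3·2=9≤11, objective 37.
(u,v)=(4,1): 4·4+2·1=18≤18, 1·4+3·1=7≤11, objective 36.
Maximum is 38 at (u,v)=(2,3).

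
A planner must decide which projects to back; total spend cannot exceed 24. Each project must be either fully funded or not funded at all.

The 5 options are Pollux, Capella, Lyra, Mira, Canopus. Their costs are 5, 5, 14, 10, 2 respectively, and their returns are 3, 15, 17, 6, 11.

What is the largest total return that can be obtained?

This is an integer program with binary decision variables.
Take Capella, Lyra, and Canopus: cost 5 + 14 + 2 = 21 ≤ 24, return 15 + 17 + 11 = 43.
No other feasible combination does better.

43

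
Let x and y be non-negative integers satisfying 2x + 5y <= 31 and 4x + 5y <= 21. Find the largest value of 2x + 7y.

28

The continuous relaxation peaks at (0, 4.2) with value 29.40; rounding to a feasible lattice point costs some objective.
(x,y)=(0,4): 2·0+5·4=20≤31, 4·0+5·4=20≤21, objective 28.
(x,y)=(1,3): 2·1+5·3=17≤31, 4·1+5·3=19≤21, objective 23.
(x,y)=(0,3): 2·0+5·3=15≤31, 4·0+5·3=15≤21, objective 21.
The best lattice point is (0,4), giving 28.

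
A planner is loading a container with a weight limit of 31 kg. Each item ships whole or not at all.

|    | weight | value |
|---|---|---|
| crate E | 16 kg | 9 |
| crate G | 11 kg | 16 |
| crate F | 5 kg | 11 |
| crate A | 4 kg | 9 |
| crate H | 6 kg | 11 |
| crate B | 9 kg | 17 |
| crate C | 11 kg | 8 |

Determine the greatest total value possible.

This is an integer program with binary decision variables.
Allowing fractional choices, the relaxed optimum would be about 58.2, but items are indivisible.
crate G + crate F + crate A + crate B: weight 11 + 5 + 4 + 9 = 29 ≤ 31, value 16 + 11 + 9 + 17 = 53.
crate G + crate F + crate H + crate B: weight 11 + 5 + 6 + 9 = 31 ≤ 31, value 16 + 11 + 11 + 17 = 55.
crate G + crate A + crate H + crate B: weight 11 + 4 + 6 + 9 = 30 ≤ 31, value 16 + 9 + 11 + 17 = 53.
Best is crate G, crate F, crate H, and crate B with total value 55.

55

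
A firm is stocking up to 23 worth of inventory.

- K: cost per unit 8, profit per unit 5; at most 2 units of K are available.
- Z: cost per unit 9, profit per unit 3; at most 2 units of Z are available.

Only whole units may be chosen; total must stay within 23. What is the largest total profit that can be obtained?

10

This is a bounded integer knapsack.
K has the best ratio (5/8); taking only K gives at most 2×5 = 10 (stopped by the cost limit).
Optimal: 2×K: cost 16 ≤ 23, profit 2·5 = 10.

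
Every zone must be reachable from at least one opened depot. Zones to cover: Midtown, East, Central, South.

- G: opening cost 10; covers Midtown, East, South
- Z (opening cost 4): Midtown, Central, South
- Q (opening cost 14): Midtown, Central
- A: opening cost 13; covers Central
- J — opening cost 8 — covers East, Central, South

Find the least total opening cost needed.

Choose Z and J: together they cover Midtown, East, Central, South — every zone.
Total opening cost: 4 + 8 = 12.
No cover costs less than 12.

12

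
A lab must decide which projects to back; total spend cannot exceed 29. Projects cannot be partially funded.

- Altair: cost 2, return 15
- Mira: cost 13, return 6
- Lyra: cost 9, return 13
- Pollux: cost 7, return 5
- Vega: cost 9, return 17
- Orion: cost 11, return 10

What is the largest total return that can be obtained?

50

This is a 0-1 knapsack instance.
Allowing fractional choices, the relaxed optimum would be about 53.2, but projects are indivisible.
Altair + Lyra + Pollux + Vega: cost 2 + 9 + 7 + 9 = 27 ≤ 29, return 15 + 13 + 5 + 17 = 50.
Altair + Lyra + Vega: cost 2 + 9 + 9 = 20 ≤ 29, return 15 + 13 + 17 = 45.
Altair + Pollux + Vega + Orion: cost 2 + 7 + 9 + 11 = 29 ≤ 29, return 15 + 5 + 17 + 10 = 47.
Best is Altair, Lyra, Pollux, and Vega with total return 50.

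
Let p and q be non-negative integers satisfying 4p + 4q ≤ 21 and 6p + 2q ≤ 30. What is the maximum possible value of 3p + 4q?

(p,q)=(0,5): 4·0+4·5=20≤21, 6·0+2·5=10≤30, objective 20.
(p,q)=(1,4): 4·1+4·4=20≤21, 6·1+2·4=14≤30, objective 19.
(p,q)=(0,4): 4·0+4·4=16≤21, 6·0+2·4=8≤30, objective 16.
Maximum is 20 at (p,q)=(0,5).

20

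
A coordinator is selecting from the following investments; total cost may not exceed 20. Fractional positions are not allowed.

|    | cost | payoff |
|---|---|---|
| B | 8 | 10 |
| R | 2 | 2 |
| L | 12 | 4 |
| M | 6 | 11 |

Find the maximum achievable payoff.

This is an integer program with binary decision variables.
Allowing fractional choices, the relaxed optimum would be about 24.3, but investments are indivisible.
B + M: cost 8 + 6 = 14 ≤ 20, payoff 10 + 11 = 21.
B + R + M: cost 8 + 2 + 6 = 16 ≤ 20, payoff 10 + 2 + 11 = 23.
Best is B, R, and M with total payoff 23.

23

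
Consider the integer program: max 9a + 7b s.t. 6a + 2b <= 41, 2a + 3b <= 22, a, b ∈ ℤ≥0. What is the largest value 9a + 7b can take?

73

The continuous relaxation peaks at (5.64, 3.57) with value 75.79; rounding to a feasible lattice point costs some objective.
(a,b)=(5,4): 6·5+2·4=38≤41, 2·5+3·4=22≤22, objective 73.
(a,b)=(6,2): 6·6+2·2=40≤41, 2·6+3·2=18≤22, objective 68.
The best lattice point is (5,4), giving 73.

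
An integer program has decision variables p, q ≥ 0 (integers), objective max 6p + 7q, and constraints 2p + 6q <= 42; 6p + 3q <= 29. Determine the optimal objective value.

49

(p,q)=(0,7): 2·0+6·7=42≤42, 6·0+3·7=21≤29, objective 49.
(p,q)=(1,6): 2·1+6·6=38≤42, 6·1+3·6=24≤29, objective 48.
(p,q)=(2,5): 2·2+6·5=34≤42, 6·2+3·5=27≤29, objective 47.
(p,q)=(0,6): 2·0+6·6=36≤42, 6·0+3·6=18≤29, objective 42.
The best lattice point is (0,7), giving 49.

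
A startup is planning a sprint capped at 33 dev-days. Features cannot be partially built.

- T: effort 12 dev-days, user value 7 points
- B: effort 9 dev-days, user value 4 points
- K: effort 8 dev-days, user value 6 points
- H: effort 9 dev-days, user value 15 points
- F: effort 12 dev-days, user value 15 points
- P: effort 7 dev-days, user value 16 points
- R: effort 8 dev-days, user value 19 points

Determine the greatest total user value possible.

Take K, H, P, and R: effort 8 + 9 + 7 + 8 = 32 ≤ 33, user value 6 + 15 + 16 + 19 = 56.
No other feasible combination does better.

56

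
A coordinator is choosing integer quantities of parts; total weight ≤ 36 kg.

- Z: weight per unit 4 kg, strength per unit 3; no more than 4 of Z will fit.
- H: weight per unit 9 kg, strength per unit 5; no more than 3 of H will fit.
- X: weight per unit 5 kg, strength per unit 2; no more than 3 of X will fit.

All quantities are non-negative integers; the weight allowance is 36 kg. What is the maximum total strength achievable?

This is a bounded integer knapsack.
Z has the best ratio (3/4); taking only Z gives at most 4×3 = 12 (stopped by the supply cap of 4).
Mixing does better — 4×Z and 2×H: weight 34 ≤ 36, strength 4·3 + 2·5 = 22.

22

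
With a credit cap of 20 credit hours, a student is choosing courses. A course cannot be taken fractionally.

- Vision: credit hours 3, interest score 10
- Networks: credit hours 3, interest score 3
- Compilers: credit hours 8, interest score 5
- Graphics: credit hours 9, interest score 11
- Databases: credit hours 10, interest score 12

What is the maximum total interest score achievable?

26

This is an integer program with binary decision variables.
Allowing fractional choices, the relaxed optimum would be about 30.6, but courses are indivisible.
Vision + Networks + Graphics: credit hours 3 + 3 + 9 = 15 ≤ 20, interest score 10 + 3 + 11 = 24.
Vision + Networks + Databases: credit hours 3 + 3 + 10 = 16 ≤ 20, interest score 10 + 3 + 12 = 25.
Vision + Compilers + Graphics: credit hours 3 + 8 + 9 = 20 ≤ 20, interest score 10 + 5 + 11 = 26.
Best is Vision, Compilers, and Graphics with total interest score 26.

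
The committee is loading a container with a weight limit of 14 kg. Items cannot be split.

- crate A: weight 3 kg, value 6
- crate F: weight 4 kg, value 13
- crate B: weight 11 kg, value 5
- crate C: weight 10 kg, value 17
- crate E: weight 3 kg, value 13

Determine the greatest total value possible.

This is an integer program with binary decision variables.
crate A + crate F + crate E: weight 3 + 4 + 3 = 10 ≤ 14, value 6 + 13 + 13 = 32.
crate C + crate E: weight 10 + 3 = 13 ≤ 14, value 17 + 13 = 30.
Best is crate A, crate F, and crate E with total value 32.

32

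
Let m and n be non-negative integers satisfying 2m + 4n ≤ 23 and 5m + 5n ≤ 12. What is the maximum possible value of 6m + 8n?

16

The continuous relaxation peaks at (0, 2.4) with value 19.20; rounding to a feasible lattice point costs some objective.
(m,n)=(0,2): 2·0+4·2=8≤23, 5·0+5·2=10≤12, objective 16.
(m,n)=(1,1): 2·1+4·1=6≤23, 5·1+5·1=10≤12, objective 14.
(m,n)=(0,1): 2·0+4·1=4≤23, 5·0+5·1=5≤12, objective 8.
No feasible integer point exceeds 16.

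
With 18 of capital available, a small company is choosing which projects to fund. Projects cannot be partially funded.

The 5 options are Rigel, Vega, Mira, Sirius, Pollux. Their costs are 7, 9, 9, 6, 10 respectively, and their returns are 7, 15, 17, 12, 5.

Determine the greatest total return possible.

32

This is an integer program with binary decision variables.
Allowing fractional choices, the relaxed optimum would be about 34.0, but projects are indivisible.
Vega + Mira: cost 9 + 9 = 18 ≤ 18, return 15 + 17 = 32.
Mira + Sirius: cost 9 + 6 = 15 ≤ 18, return 17 + 12 = 29.
Best is Vega and Mira with total return 32.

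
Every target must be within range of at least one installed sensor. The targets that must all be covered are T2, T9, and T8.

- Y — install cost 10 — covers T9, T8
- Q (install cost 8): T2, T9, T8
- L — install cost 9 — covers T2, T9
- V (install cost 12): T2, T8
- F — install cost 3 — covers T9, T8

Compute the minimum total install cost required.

8

The greedy cost-per-new-target heuristic would pick F and Q for 11, but a cheaper cover exists.
Q alone covers T2, T9, T8 — every target.
Total install cost: 8.
No cover costs less than 8.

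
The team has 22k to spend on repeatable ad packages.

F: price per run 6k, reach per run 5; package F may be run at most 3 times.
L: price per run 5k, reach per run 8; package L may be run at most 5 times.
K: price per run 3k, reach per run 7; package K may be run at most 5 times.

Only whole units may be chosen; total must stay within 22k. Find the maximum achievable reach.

This is a bounded integer knapsack.
Take 2×L and 4×K: price 22 ≤ 22, reach 2·8 + 4·7 = 44.
No other integer combination yields more.

44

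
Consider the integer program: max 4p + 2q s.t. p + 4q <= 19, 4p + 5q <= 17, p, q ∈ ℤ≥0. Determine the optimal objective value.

16

(p,q)=(4,0): 1·4+4·0=4≤19, 4·4+5·0=16≤17, objective 16.
(p,q)=(3,1): 1·3+4·1=7≤19, 4·3+5·1=17≤17, objective 14.
The best lattice point is (4,0), giving 16.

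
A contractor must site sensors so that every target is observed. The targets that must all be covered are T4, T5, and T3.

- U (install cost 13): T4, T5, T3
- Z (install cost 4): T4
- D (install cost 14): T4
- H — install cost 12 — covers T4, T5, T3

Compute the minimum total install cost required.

12

This is an integer covering problem.
H alone covers T4, T5, T3 — every target.
Total install cost: 12.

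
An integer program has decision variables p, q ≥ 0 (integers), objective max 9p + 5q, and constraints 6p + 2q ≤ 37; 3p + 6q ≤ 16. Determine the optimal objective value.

The continuous relaxation peaks at (5.33, 0) with value 48.00; rounding to a feasible lattice point costs some objective.
(p,q)=(5,0) is feasible, giving 45.
(p,q)=(4,0) is feasible, giving 36.
The best lattice point is (5,0), giving 45.

45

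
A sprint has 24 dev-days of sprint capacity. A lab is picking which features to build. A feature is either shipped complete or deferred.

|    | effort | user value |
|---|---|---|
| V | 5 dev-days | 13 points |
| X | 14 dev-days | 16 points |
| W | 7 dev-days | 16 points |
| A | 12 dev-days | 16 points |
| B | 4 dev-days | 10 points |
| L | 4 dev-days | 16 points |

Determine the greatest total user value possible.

55

Take V, W, B, and L: effort 5 + 7 + 4 + 4 = 20 ≤ 24, user value 13 + 16 + 10 + 16 = 55.
No other feasible combination does better.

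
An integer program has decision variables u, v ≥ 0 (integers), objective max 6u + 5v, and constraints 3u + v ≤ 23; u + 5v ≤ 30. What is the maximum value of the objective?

The continuous relaxation peaks at (6.07, 4.79) with value 60.36; rounding to a feasible lattice point costs some objective.
(u,v)=(6,4): 3·6+1·4=22≤23, 1·6+5·4=26≤30, objective 56.
(u,v)=(5,5): 3·5+1·5=20≤23, 1·5+5·5=30≤30, objective 55.
Maximum is 56 at (u,v)=(6,4).

56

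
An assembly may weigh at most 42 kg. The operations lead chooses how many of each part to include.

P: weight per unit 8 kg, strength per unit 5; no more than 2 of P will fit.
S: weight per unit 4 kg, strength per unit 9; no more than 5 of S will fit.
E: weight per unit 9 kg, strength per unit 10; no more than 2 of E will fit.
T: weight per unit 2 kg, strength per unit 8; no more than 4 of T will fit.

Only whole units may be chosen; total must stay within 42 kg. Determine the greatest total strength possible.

88

This is a bounded integer knapsack.
T has the best ratio (8/2); taking only T gives at most 4×8 = 32 (stopped by the supply cap of 4).
Mixing does better — 4×S, 2×E, and 4×T: weight 42 ≤ 42, strength 4·9 + 2·10 + 4·8 = 88.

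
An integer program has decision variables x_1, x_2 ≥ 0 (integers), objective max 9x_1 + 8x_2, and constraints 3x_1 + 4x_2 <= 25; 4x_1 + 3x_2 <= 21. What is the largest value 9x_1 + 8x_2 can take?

(x_1,x_2)=(3,3) is feasible, giving 51.
(x_1,x_2)=(2,4) is feasible, giving 50.
No feasible integer point exceeds 51.

51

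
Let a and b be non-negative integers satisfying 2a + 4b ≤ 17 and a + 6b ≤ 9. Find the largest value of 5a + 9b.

40

The continuous relaxation peaks at (8.5, 0) with value 42.50; rounding to a feasible lattice point costs some objective.
(a,b)=(8,0): 2·8+4·0=16≤17, 1·8+6·0=8≤9, objective 40.
(a,b)=(7,0): 2·7+4·0=14≤17, 1·7+6·0=7≤9, objective 35.
No feasible integer point exceeds 40.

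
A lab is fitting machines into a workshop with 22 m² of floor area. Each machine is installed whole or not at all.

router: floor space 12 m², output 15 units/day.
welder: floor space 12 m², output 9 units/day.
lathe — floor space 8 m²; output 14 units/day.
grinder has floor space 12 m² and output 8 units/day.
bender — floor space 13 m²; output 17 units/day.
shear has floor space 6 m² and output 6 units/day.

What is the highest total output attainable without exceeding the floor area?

Treat it as a binary knapsack problem.
bender + shear: floor space 13 + 6 = 19 ≤ 22, output 17 + 6 = 23.
lathe + bender: floor space 8 + 13 = 21 ≤ 22, output 14 + 17 = 31.
router + lathe: floor space 12 + 8 = 20 ≤ 22, output 15 + 14 = 29.
Best is lathe and bender with total output 31.

31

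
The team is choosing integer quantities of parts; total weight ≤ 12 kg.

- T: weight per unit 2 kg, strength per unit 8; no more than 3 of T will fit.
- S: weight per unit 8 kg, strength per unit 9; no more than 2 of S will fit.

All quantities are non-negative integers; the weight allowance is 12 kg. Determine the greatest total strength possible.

25

3×T: weight 6 ≤ 12, strength 3·8 = 24.
2×T and 1×S: weight 12 ≤ 12, strength 2·8 + 1·9 = 25.
Best is 25.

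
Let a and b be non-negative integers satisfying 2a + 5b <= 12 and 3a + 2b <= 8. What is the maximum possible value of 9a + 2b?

20

(a,b)=(2,1): 2·2+5·1=9≤12, 3·2+2·1=8≤8, objective 20.
(a,b)=(2,0): 2·2+5·0=4≤12, 3·2+2·0=6≤8, objective 18.
(a,b)=(1,2): 2·1+5·2=12≤12, 3·1+2·2=7≤8, objective 13.
Maximum is 20 at (a,b)=(2,1).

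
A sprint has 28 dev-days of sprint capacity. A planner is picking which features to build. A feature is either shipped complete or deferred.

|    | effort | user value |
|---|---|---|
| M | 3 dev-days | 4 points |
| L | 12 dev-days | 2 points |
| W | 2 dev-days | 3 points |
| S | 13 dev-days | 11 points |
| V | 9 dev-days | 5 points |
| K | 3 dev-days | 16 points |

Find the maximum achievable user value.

This is a 0-1 knapsack instance.
Take M, S, V, and K: effort 3 + 13 + 9 + 3 = 28 ≤ 28, user value 4 + 11 + 5 + 16 = 36.
No other feasible combination does better.

36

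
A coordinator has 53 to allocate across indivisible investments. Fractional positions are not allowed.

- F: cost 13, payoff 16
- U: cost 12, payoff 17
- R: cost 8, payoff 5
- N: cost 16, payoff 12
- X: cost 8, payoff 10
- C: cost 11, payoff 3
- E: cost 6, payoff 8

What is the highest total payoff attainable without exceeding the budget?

56

Take F, U, R, X, and E: cost 13 + 12 + 8 + 8 + 6 = 47 ≤ 53, payoff 16 + 17 + 5 + 10 + 8 = 56.
No other feasible combination does better.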